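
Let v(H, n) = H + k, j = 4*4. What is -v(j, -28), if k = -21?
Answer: 5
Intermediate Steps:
j = 16
v(H, n) = -21 + H (v(H, n) = H - 21 = -21 + H)
-v(j, -28) = -(-21 + 16) = -1*(-5) = 5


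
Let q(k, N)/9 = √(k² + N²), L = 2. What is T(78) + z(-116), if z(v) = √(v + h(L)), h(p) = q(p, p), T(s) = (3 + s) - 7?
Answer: 74 + √(-116 + 18*√2) ≈ 74.0 + 9.5155*I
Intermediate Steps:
T(s) = -4 + s
q(k, N) = 9*√(N² + k²) (q(k, N) = 9*√(k² + N²) = 9*√(N² + k²))
h(p) = 9*√2*√(p²) (h(p) = 9*√(p² + p²) = 9*√(2*p²) = 9*(√2*√(p²)) = 9*√2*√(p²))
z(v) = √(v + 18*√2) (z(v) = √(v + 9*√2*√(2²)) = √(v + 9*√2*√4) = √(v + 9*√2*2) = √(v + 18*√2))
T(78) + z(-116) = (-4 + 78) + √(-116 + 18*√2) = 74 + √(-116 + 18*√2)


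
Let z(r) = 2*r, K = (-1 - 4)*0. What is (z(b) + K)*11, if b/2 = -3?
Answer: -132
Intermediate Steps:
b = -6 (b = 2*(-3) = -6)
K = 0 (K = -5*0 = 0)
(z(b) + K)*11 = (2*(-6) + 0)*11 = (-12 + 0)*11 = -12*11 = -132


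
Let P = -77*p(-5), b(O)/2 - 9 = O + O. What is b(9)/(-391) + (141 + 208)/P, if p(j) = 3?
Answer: -148933/90321 ≈ -1.6489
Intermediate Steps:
b(O) = 18 + 4*O (b(O) = 18 + 2*(O + O) = 18 + 2*(2*O) = 18 + 4*O)
P = -231 (P = -77*3 = -231)
b(9)/(-391) + (141 + 208)/P = (18 + 4*9)/(-391) + (141 + 208)/(-231) = (18 + 36)*(-1/391) + 349*(-1/231) = 54*(-1/391) - 349/231 = -54/391 - 349/231 = -148933/90321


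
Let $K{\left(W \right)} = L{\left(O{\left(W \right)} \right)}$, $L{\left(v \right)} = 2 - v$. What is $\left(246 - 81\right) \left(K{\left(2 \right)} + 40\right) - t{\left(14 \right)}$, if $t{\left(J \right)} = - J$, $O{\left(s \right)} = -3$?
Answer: $7439$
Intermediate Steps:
$K{\left(W \right)} = 5$ ($K{\left(W \right)} = 2 - -3 = 2 + 3 = 5$)
$\left(246 - 81\right) \left(K{\left(2 \right)} + 40\right) - t{\left(14 \right)} = \left(246 - 81\right) \left(5 + 40\right) - \left(-1\right) 14 = 165 \cdot 45 - -14 = 7425 + 14 = 7439$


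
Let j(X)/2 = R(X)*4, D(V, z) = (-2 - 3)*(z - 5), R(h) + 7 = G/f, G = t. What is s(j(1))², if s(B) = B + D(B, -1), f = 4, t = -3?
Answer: 1024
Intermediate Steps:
G = -3
R(h) = -31/4 (R(h) = -7 - 3/4 = -7 - 3*¼ = -7 - ¾ = -31/4)
D(V, z) = 25 - 5*z (D(V, z) = -5*(-5 + z) = 25 - 5*z)
j(X) = -62 (j(X) = 2*(-31/4*4) = 2*(-31) = -62)
s(B) = 30 + B (s(B) = B + (25 - 5*(-1)) = B + (25 + 5) = B + 30 = 30 + B)
s(j(1))² = (30 - 62)² = (-32)² = 1024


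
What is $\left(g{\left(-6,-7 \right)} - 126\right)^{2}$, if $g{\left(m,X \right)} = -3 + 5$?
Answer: $15376$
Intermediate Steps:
$g{\left(m,X \right)} = 2$
$\left(g{\left(-6,-7 \right)} - 126\right)^{2} = \left(2 - 126\right)^{2} = \left(-124\right)^{2} = 15376$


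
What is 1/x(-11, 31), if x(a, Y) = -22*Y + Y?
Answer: -1/651 ≈ -0.0015361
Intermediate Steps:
x(a, Y) = -21*Y
1/x(-11, 31) = 1/(-21*31) = 1/(-651) = -1/651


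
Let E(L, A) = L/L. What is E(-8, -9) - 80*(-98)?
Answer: 7841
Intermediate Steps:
E(L, A) = 1
E(-8, -9) - 80*(-98) = 1 - 80*(-98) = 1 + 7840 = 7841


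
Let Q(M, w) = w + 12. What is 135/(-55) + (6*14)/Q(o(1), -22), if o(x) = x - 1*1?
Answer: -597/55 ≈ -10.855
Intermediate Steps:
o(x) = -1 + x (o(x) = x - 1 = -1 + x)
Q(M, w) = 12 + w
135/(-55) + (6*14)/Q(o(1), -22) = 135/(-55) + (6*14)/(12 - 22) = 135*(-1/55) + 84/(-10) = -27/11 + 84*(-⅒) = -27/11 - 42/5 = -597/55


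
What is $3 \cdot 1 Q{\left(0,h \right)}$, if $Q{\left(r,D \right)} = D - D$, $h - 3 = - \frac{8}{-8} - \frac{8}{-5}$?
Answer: $0$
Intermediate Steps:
$h = \frac{28}{5}$ ($h = 3 - \left(-1 - \frac{8}{5}\right) = 3 - - \frac{13}{5} = 3 + \left(1 + \frac{8}{5}\right) = 3 + \frac{13}{5} = \frac{28}{5} \approx 5.6$)
$Q{\left(r,D \right)} = 0$
$3 \cdot 1 Q{\left(0,h \right)} = 3 \cdot 1 \cdot 0 = 3 \cdot 0 = 0$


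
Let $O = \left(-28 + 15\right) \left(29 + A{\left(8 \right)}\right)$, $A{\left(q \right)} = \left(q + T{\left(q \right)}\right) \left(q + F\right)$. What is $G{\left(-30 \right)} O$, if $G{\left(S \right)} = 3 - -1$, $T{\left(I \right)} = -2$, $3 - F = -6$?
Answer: $-6812$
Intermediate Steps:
$F = 9$ ($F = 3 - -6 = 3 + 6 = 9$)
$A{\left(q \right)} = \left(-2 + q\right) \left(9 + q\right)$ ($A{\left(q \right)} = \left(q - 2\right) \left(q + 9\right) = \left(-2 + q\right) \left(9 + q\right)$)
$G{\left(S \right)} = 4$ ($G{\left(S \right)} = 3 + 1 = 4$)
$O = -1703$ ($O = \left(-28 + 15\right) \left(29 + \left(-18 + 8^{2} + 7 \cdot 8\right)\right) = - 13 \left(29 + \left(-18 + 64 + 56\right)\right) = - 13 \left(29 + 102\right) = \left(-13\right) 131 = -1703$)
$G{\left(-30 \right)} O = 4 \left(-1703\right) = -6812$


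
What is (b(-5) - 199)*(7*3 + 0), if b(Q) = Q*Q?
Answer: -3654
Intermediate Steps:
b(Q) = Q²
(b(-5) - 199)*(7*3 + 0) = ((-5)² - 199)*(7*3 + 0) = (25 - 199)*(21 + 0) = -174*21 = -3654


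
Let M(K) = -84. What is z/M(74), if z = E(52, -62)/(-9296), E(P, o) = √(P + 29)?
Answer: 3/260288 ≈ 1.1526e-5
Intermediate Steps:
E(P, o) = √(29 + P)
z = -9/9296 (z = √(29 + 52)/(-9296) = √81*(-1/9296) = 9*(-1/9296) = -9/9296 ≈ -0.00096816)
z/M(74) = -9/9296/(-84) = -9/9296*(-1/84) = 3/260288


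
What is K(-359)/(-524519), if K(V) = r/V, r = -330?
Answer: -330/188302321 ≈ -1.7525e-6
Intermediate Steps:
K(V) = -330/V
K(-359)/(-524519) = -330/(-359)/(-524519) = -330*(-1/359)*(-1/524519) = (330/359)*(-1/524519) = -330/188302321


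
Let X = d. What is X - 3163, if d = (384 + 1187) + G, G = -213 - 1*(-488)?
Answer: -1317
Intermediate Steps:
G = 275 (G = -213 + 488 = 275)
d = 1846 (d = (384 + 1187) + 275 = 1571 + 275 = 1846)
X = 1846
X - 3163 = 1846 - 3163 = -1317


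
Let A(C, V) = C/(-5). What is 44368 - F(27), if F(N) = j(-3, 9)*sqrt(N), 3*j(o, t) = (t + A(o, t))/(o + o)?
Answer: 44368 + 8*sqrt(3)/5 ≈ 44371.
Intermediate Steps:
A(C, V) = -C/5 (A(C, V) = C*(-1/5) = -C/5)
j(o, t) = (t - o/5)/(6*o) (j(o, t) = ((t - o/5)/(o + o))/3 = ((t - o/5)/((2*o)))/3 = ((t - o/5)*(1/(2*o)))/3 = ((t - o/5)/(2*o))/3 = (t - o/5)/(6*o))
F(N) = -8*sqrt(N)/15 (F(N) = ((1/30)*(-1*(-3) + 5*9)/(-3))*sqrt(N) = ((1/30)*(-1/3)*(3 + 45))*sqrt(N) = ((1/30)*(-1/3)*48)*sqrt(N) = -8*sqrt(N)/15)
44368 - F(27) = 44368 - (-8)*sqrt(27)/15 = 44368 - (-8)*3*sqrt(3)/15 = 44368 - (-8)*sqrt(3)/5 = 44368 + 8*sqrt(3)/5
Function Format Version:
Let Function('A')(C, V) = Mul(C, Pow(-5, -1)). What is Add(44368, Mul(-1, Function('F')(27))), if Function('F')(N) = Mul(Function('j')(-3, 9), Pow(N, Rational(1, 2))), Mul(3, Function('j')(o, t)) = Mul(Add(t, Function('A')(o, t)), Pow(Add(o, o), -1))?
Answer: Add(44368, Mul(Rational(8, 5), Pow(3, Rational(1, 2)))) ≈ 44371.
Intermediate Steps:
Function('A')(C, V) = Mul(Rational(-1, 5), C) (Function('A')(C, V) = Mul(C, Rational(-1, 5)) = Mul(Rational(-1, 5), C))
Function('j')(o, t) = Mul(Rational(1, 6), Pow(o, -1), Add(t, Mul(Rational(-1, 5), o))) (Function('j')(o, t) = Mul(Rational(1, 3), Mul(Add(t, Mul(Rational(-1, 5), o)), Pow(Add(o, o), -1))) = Mul(Rational(1, 3), Mul(Add(t, Mul(Rational(-1, 5), o)), Pow(Mul(2, o), -1))) = Mul(Rational(1, 3), Mul(Add(t, Mul(Rational(-1, 5), o)), Mul(Rational(1, 2), Pow(o, -1)))) = Mul(Rational(1, 3), Mul(Rational(1, 2), Pow(o, -1), Add(t, Mul(Rational(-1, 5), o)))) = Mul(Rational(1, 6), Pow(o, -1), Add(t, Mul(Rational(-1, 5), o))))
Function('F')(N) = Mul(Rational(-8, 15), Pow(N, Rational(1, 2))) (Function('F')(N) = Mul(Mul(Rational(1, 30), Pow(-3, -1), Add(Mul(-1, -3), Mul(5, 9))), Pow(N, Rational(1, 2))) = Mul(Mul(Rational(1, 30), Rational(-1, 3), Add(3, 45)), Pow(N, Rational(1, 2))) = Mul(Mul(Rational(1, 30), Rational(-1, 3), 48), Pow(N, Rational(1, 2))) = Mul(Rational(-8, 15), Pow(N, Rational(1, 2))))
Add(44368, Mul(-1, Function('F')(27))) = Add(44368, Mul(-1, Mul(Rational(-8, 15), Pow(27, Rational(1, 2))))) = Add(44368, Mul(-1, Mul(Rational(-8, 15), Mul(3, Pow(3, Rational(1, 2)))))) = Add(44368, Mul(-1, Mul(Rational(-8, 5), Pow(3, Rational(1, 2))))) = Add(44368, Mul(Rational(8, 5), Pow(3, Rational(1, 2))))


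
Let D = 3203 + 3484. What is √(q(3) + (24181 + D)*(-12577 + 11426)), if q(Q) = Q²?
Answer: I*√35529059 ≈ 5960.6*I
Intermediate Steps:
D = 6687
√(q(3) + (24181 + D)*(-12577 + 11426)) = √(3² + (24181 + 6687)*(-12577 + 11426)) = √(9 + 30868*(-1151)) = √(9 - 35529068) = √(-35529059) = I*√35529059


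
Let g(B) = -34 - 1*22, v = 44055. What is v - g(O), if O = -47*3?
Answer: 44111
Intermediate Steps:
O = -141
g(B) = -56 (g(B) = -34 - 22 = -56)
v - g(O) = 44055 - 1*(-56) = 44055 + 56 = 44111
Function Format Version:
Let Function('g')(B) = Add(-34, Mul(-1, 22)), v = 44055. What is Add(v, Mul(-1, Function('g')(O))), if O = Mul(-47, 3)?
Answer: 44111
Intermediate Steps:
O = -141
Function('g')(B) = -56 (Function('g')(B) = Add(-34, -22) = -56)
Add(v, Mul(-1, Function('g')(O))) = Add(44055, Mul(-1, -56)) = Add(44055, 56) = 44111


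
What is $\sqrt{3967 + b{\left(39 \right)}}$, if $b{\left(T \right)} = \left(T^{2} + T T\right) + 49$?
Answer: $\sqrt{7058} \approx 84.012$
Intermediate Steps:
$b{\left(T \right)} = 49 + 2 T^{2}$ ($b{\left(T \right)} = \left(T^{2} + T^{2}\right) + 49 = 2 T^{2} + 49 = 49 + 2 T^{2}$)
$\sqrt{3967 + b{\left(39 \right)}} = \sqrt{3967 + \left(49 + 2 \cdot 39^{2}\right)} = \sqrt{3967 + \left(49 + 2 \cdot 1521\right)} = \sqrt{3967 + \left(49 + 3042\right)} = \sqrt{3967 + 3091} = \sqrt{7058}$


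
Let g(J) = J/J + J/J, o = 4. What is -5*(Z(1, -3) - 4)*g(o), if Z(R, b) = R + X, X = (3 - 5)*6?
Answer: 150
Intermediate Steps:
X = -12 (X = -2*6 = -12)
g(J) = 2 (g(J) = 1 + 1 = 2)
Z(R, b) = -12 + R (Z(R, b) = R - 12 = -12 + R)
-5*(Z(1, -3) - 4)*g(o) = -5*((-12 + 1) - 4)*2 = -5*(-11 - 4)*2 = -(-75)*2 = -5*(-30) = 150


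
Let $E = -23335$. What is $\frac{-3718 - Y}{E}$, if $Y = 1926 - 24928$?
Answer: $- \frac{19284}{23335} \approx -0.8264$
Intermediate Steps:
$Y = -23002$
$\frac{-3718 - Y}{E} = \frac{-3718 - -23002}{-23335} = \left(-3718 + 23002\right) \left(- \frac{1}{23335}\right) = 19284 \left(- \frac{1}{23335}\right) = - \frac{19284}{23335}$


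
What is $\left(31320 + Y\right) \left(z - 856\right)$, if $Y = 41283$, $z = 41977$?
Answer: $2985507963$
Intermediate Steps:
$\left(31320 + Y\right) \left(z - 856\right) = \left(31320 + 41283\right) \left(41977 - 856\right) = 72603 \cdot 41121 = 2985507963$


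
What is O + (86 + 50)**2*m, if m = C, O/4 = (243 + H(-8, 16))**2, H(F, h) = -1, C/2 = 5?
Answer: 419216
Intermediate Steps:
C = 10 (C = 2*5 = 10)
O = 234256 (O = 4*(243 - 1)**2 = 4*242**2 = 4*58564 = 234256)
m = 10
O + (86 + 50)**2*m = 234256 + (86 + 50)**2*10 = 234256 + 136**2*10 = 234256 + 18496*10 = 234256 + 184960 = 419216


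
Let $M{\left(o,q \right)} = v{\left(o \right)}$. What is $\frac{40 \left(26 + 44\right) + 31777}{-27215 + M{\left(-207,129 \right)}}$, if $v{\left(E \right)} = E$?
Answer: $- \frac{34577}{27422} \approx -1.2609$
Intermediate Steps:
$M{\left(o,q \right)} = o$
$\frac{40 \left(26 + 44\right) + 31777}{-27215 + M{\left(-207,129 \right)}} = \frac{40 \left(26 + 44\right) + 31777}{-27215 - 207} = \frac{40 \cdot 70 + 31777}{-27422} = \left(2800 + 31777\right) \left(- \frac{1}{27422}\right) = 34577 \left(- \frac{1}{27422}\right) = - \frac{34577}{27422}$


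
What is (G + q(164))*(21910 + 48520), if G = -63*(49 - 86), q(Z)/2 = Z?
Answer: 187273370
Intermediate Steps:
q(Z) = 2*Z
G = 2331 (G = -63*(-37) = 2331)
(G + q(164))*(21910 + 48520) = (2331 + 2*164)*(21910 + 48520) = (2331 + 328)*70430 = 2659*70430 = 187273370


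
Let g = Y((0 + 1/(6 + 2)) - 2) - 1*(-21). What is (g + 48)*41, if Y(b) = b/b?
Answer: 2870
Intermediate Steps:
Y(b) = 1
g = 22 (g = 1 - 1*(-21) = 1 + 21 = 22)
(g + 48)*41 = (22 + 48)*41 = 70*41 = 2870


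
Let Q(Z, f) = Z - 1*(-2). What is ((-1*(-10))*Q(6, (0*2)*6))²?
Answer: 6400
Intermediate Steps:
Q(Z, f) = 2 + Z (Q(Z, f) = Z + 2 = 2 + Z)
((-1*(-10))*Q(6, (0*2)*6))² = ((-1*(-10))*(2 + 6))² = (10*8)² = 80² = 6400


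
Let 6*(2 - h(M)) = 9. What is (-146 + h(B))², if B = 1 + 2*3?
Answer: 84681/4 ≈ 21170.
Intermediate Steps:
B = 7 (B = 1 + 6 = 7)
h(M) = ½ (h(M) = 2 - ⅙*9 = 2 - 3/2 = ½)
(-146 + h(B))² = (-146 + ½)² = (-291/2)² = 84681/4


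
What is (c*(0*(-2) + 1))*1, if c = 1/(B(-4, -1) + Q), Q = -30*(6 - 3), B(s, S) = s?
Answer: -1/94 ≈ -0.010638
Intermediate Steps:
Q = -90 (Q = -30*3 = -5*18 = -90)
c = -1/94 (c = 1/(-4 - 90) = 1/(-94) = -1/94 ≈ -0.010638)
(c*(0*(-2) + 1))*1 = -(0*(-2) + 1)/94*1 = -(0 + 1)/94*1 = -1/94*1*1 = -1/94*1 = -1/94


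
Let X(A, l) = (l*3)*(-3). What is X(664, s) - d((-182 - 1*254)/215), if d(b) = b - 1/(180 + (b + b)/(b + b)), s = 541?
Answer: -189398004/38915 ≈ -4867.0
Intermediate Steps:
X(A, l) = -9*l (X(A, l) = (3*l)*(-3) = -9*l)
d(b) = -1/181 + b (d(b) = b - 1/(180 + (2*b)/((2*b))) = b - 1/(180 + (2*b)*(1/(2*b))) = b - 1/(180 + 1) = b - 1/181 = -1/181 + b)
X(664, s) - d((-182 - 1*254)/215) = -9*541 - (-1/181 + (-182 - 1*254)/215) = -4869 - (-1/181 + (-182 - 254)*(1/215)) = -4869 - (-1/181 - 436*1/215) = -4869 - (-1/181 - 436/215) = -4869 - 1*(-79131/38915) = -4869 + 79131/38915 = -189398004/38915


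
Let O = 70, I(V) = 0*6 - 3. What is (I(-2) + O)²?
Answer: 4489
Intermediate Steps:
I(V) = -3 (I(V) = 0 - 3 = -3)
(I(-2) + O)² = (-3 + 70)² = 67² = 4489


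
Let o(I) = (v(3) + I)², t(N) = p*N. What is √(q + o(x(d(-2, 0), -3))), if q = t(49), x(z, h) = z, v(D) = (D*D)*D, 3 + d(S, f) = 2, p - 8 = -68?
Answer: 2*I*√566 ≈ 47.581*I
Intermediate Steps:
p = -60 (p = 8 - 68 = -60)
d(S, f) = -1 (d(S, f) = -3 + 2 = -1)
v(D) = D³ (v(D) = D²*D = D³)
t(N) = -60*N
o(I) = (27 + I)² (o(I) = (3³ + I)² = (27 + I)²)
q = -2940 (q = -60*49 = -2940)
√(q + o(x(d(-2, 0), -3))) = √(-2940 + (27 - 1)²) = √(-2940 + 26²) = √(-2940 + 676) = √(-2264) = 2*I*√566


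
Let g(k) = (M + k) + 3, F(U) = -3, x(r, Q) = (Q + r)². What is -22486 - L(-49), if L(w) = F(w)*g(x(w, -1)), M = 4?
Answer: -14965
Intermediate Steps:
g(k) = 7 + k (g(k) = (4 + k) + 3 = 7 + k)
L(w) = -21 - 3*(-1 + w)² (L(w) = -3*(7 + (-1 + w)²) = -21 - 3*(-1 + w)²)
-22486 - L(-49) = -22486 - (-21 - 3*(-1 - 49)²) = -22486 - (-21 - 3*(-50)²) = -22486 - (-21 - 3*2500) = -22486 - (-21 - 7500) = -22486 - 1*(-7521) = -22486 + 7521 = -14965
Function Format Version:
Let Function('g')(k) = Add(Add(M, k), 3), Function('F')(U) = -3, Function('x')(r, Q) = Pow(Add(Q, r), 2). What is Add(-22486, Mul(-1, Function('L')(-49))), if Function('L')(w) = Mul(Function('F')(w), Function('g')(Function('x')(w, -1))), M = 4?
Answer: -14965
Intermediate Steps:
Function('g')(k) = Add(7, k) (Function('g')(k) = Add(Add(4, k), 3) = Add(7, k))
Function('L')(w) = Add(-21, Mul(-3, Pow(Add(-1, w), 2))) (Function('L')(w) = Mul(-3, Add(7, Pow(Add(-1, w), 2))) = Add(-21, Mul(-3, Pow(Add(-1, w), 2))))
Add(-22486, Mul(-1, Function('L')(-49))) = Add(-22486, Mul(-1, Add(-21, Mul(-3, Pow(Add(-1, -49), 2))))) = Add(-22486, Mul(-1, Add(-21, Mul(-3, Pow(-50, 2))))) = Add(-22486, Mul(-1, Add(-21, Mul(-3, 2500)))) = Add(-22486, Mul(-1, Add(-21, -7500))) = Add(-22486, Mul(-1, -7521)) = Add(-22486, 7521) = -14965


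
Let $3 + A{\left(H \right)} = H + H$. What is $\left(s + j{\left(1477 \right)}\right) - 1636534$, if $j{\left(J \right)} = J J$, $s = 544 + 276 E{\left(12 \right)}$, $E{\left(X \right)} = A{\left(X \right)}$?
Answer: $551335$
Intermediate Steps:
$A{\left(H \right)} = -3 + 2 H$ ($A{\left(H \right)} = -3 + \left(H + H\right) = -3 + 2 H$)
$E{\left(X \right)} = -3 + 2 X$
$s = 6340$ ($s = 544 + 276 \left(-3 + 2 \cdot 12\right) = 544 + 276 \left(-3 + 24\right) = 544 + 276 \cdot 21 = 544 + 5796 = 6340$)
$j{\left(J \right)} = J^{2}$
$\left(s + j{\left(1477 \right)}\right) - 1636534 = \left(6340 + 1477^{2}\right) - 1636534 = \left(6340 + 2181529\right) - 1636534 = 2187869 - 1636534 = 551335$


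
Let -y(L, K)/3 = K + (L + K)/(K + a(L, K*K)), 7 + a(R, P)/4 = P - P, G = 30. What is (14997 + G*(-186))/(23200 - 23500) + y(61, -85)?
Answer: 2519593/11300 ≈ 222.97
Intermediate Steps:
a(R, P) = -28 (a(R, P) = -28 + 4*(P - P) = -28 + 4*0 = -28 + 0 = -28)
y(L, K) = -3*K - 3*(K + L)/(-28 + K) (y(L, K) = -3*(K + (L + K)/(K - 28)) = -3*(K + (K + L)/(-28 + K)) = -3*K - 3*(K + L)/(-28 + K))
(14997 + G*(-186))/(23200 - 23500) + y(61, -85) = (14997 + 30*(-186))/(23200 - 23500) + 3*(-1*61 - 1*(-85)² + 27*(-85))/(-28 - 85) = (14997 - 5580)/(-300) + 3*(-61 - 1*7225 - 2295)/(-113) = 9417*(-1/300) + 3*(-1/113)*(-61 - 7225 - 2295) = -3139/100 + 3*(-1/113)*(-9581) = -3139/100 + 28743/113 = 2519593/11300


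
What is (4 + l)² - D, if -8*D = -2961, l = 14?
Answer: -369/8 ≈ -46.125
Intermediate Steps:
D = 2961/8 (D = -⅛*(-2961) = 2961/8 ≈ 370.13)
(4 + l)² - D = (4 + 14)² - 1*2961/8 = 18² - 2961/8 = 324 - 2961/8 = -369/8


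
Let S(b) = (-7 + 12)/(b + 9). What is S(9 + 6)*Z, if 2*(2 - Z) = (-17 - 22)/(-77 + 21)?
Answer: 925/2688 ≈ 0.34412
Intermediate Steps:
Z = 185/112 (Z = 2 - (-17 - 22)/(2*(-77 + 21)) = 2 - (-39)/(2*(-56)) = 2 - (-39)*(-1)/(2*56) = 2 - ½*39/56 = 2 - 39/112 = 185/112 ≈ 1.6518)
S(b) = 5/(9 + b)
S(9 + 6)*Z = (5/(9 + (9 + 6)))*(185/112) = (5/(9 + 15))*(185/112) = (5/24)*(185/112) = 925/2688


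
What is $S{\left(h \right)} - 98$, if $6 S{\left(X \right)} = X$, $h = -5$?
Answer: $- \frac{593}{6} \approx -98.833$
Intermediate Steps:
$S{\left(X \right)} = \frac{X}{6}$
$S{\left(h \right)} - 98 = \frac{1}{6} \left(-5\right) - 98 = - \frac{5}{6} - 98 = - \frac{593}{6}$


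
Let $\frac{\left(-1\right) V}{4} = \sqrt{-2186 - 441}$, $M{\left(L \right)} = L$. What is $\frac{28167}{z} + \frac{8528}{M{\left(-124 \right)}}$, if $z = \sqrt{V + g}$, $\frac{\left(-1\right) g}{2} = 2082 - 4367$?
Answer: $- \frac{2132}{31} + \frac{28167 \sqrt{2}}{2 \sqrt{2285 - 2 i \sqrt{2627}}} \approx 347.57 + 9.3343 i$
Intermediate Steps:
$V = - 4 i \sqrt{2627}$ ($V = - 4 \sqrt{-2186 - 441} = - 4 \sqrt{-2627} = - 4 i \sqrt{2627} \approx - 205.02 i$)
$g = 4570$ ($g = - 2 \left(2082 - 4367\right) = \left(-2\right) \left(-2285\right) = 4570$)
$z = \sqrt{4570 - 4 i \sqrt{2627}}$ ($z = \sqrt{- 4 i \sqrt{2627} + 4570} = \sqrt{4570 - 4 i \sqrt{2627}} \approx 67.619 - 1.516 i$)
$\frac{28167}{z} + \frac{8528}{M{\left(-124 \right)}} = \frac{28167}{\sqrt{4570 - 4 i \sqrt{2627}}} + \frac{8528}{-124} = \frac{28167}{\sqrt{4570 - 4 i \sqrt{2627}}} + 8528 \left(- \frac{1}{124}\right) = \frac{28167}{\sqrt{4570 - 4 i \sqrt{2627}}} - \frac{2132}{31} = - \frac{2132}{31} + \frac{28167}{\sqrt{4570 - 4 i \sqrt{2627}}}$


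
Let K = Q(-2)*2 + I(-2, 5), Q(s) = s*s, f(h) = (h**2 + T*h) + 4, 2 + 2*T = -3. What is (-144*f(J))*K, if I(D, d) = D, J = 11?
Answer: -84240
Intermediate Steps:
T = -5/2 (T = -1 + (1/2)*(-3) = -1 - 3/2 = -5/2 ≈ -2.5000)
f(h) = 4 + h**2 - 5*h/2 (f(h) = (h**2 - 5*h/2) + 4 = 4 + h**2 - 5*h/2)
Q(s) = s**2
K = 6 (K = (-2)**2*2 - 2 = 4*2 - 2 = 8 - 2 = 6)
(-144*f(J))*K = -144*(4 + 11**2 - 5/2*11)*6 = -144*(4 + 121 - 55/2)*6 = -144*195/2*6 = -14040*6 = -84240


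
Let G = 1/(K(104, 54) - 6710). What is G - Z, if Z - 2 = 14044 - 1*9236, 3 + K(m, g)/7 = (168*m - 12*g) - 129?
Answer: -529744539/110134 ≈ -4810.0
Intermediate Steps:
K(m, g) = -924 - 84*g + 1176*m (K(m, g) = -21 + 7*((168*m - 12*g) - 129) = -21 + 7*((-12*g + 168*m) - 129) = -21 + 7*(-129 - 12*g + 168*m) = -21 + (-903 - 84*g + 1176*m) = -924 - 84*g + 1176*m)
G = 1/110134 (G = 1/((-924 - 84*54 + 1176*104) - 6710) = 1/((-924 - 4536 + 122304) - 6710) = 1/(116844 - 6710) = 1/110134 ≈ 9.0798e-6)
Z = 4810 (Z = 2 + (14044 - 1*9236) = 2 + (14044 - 9236) = 2 + 4808 = 4810)
G - Z = 1/110134 - 1*4810 = 1/110134 - 4810 = -529744539/110134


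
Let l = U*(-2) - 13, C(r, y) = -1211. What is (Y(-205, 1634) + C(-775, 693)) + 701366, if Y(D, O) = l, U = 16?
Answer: 700110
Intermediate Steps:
l = -45 (l = 16*(-2) - 13 = -32 - 13 = -45)
Y(D, O) = -45
(Y(-205, 1634) + C(-775, 693)) + 701366 = (-45 - 1211) + 701366 = -1256 + 701366 = 700110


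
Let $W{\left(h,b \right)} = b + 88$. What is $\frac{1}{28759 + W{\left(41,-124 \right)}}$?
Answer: $\frac{1}{28723} \approx 3.4815 \cdot 10^{-5}$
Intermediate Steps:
$W{\left(h,b \right)} = 88 + b$
$\frac{1}{28759 + W{\left(41,-124 \right)}} = \frac{1}{28759 + \left(88 - 124\right)} = \frac{1}{28759 - 36} = \frac{1}{28723}$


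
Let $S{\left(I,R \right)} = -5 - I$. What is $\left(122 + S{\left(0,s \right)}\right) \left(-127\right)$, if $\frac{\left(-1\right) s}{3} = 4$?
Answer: $-14859$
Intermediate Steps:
$s = -12$ ($s = \left(-3\right) 4 = -12$)
$\left(122 + S{\left(0,s \right)}\right) \left(-127\right) = \left(122 - 5\right) \left(-127\right) = 117 \left(-127\right) = -14859$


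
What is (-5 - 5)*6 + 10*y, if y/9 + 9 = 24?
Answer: 1290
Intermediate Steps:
y = 135 (y = -81 + 9*24 = -81 + 216 = 135)
(-5 - 5)*6 + 10*y = (-5 - 5)*6 + 10*135 = -10*6 + 1350 = -60 + 1350 = 1290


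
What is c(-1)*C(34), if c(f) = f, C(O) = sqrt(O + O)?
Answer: -2*sqrt(17) ≈ -8.2462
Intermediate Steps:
C(O) = sqrt(2)*sqrt(O) (C(O) = sqrt(2*O) = sqrt(2)*sqrt(O))
c(-1)*C(34) = -sqrt(2)*sqrt(34) = -2*sqrt(17)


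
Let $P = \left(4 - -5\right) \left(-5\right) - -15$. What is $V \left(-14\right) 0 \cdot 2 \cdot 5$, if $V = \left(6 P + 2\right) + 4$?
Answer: $0$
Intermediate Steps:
$P = -30$ ($P = \left(4 + 5\right) \left(-5\right) + 15 = 9 \left(-5\right) + 15 = -45 + 15 = -30$)
$V = -174$ ($V = \left(6 \left(-30\right) + 2\right) + 4 = \left(-180 + 2\right) + 4 = -178 + 4 = -174$)
$V \left(-14\right) 0 \cdot 2 \cdot 5 = \left(-174\right) \left(-14\right) 0 \cdot 2 \cdot 5 = 2436 \cdot 0 \cdot 5 = 2436 \cdot 0 = 0$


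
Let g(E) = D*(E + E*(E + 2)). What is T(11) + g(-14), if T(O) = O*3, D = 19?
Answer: 2959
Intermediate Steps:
T(O) = 3*O
g(E) = 19*E + 19*E*(2 + E) (g(E) = 19*(E + E*(E + 2)) = 19*(E + E*(2 + E)) = 19*E + 19*E*(2 + E))
T(11) + g(-14) = 3*11 + 19*(-14)*(3 - 14) = 33 + 19*(-14)*(-11) = 33 + 2926 = 2959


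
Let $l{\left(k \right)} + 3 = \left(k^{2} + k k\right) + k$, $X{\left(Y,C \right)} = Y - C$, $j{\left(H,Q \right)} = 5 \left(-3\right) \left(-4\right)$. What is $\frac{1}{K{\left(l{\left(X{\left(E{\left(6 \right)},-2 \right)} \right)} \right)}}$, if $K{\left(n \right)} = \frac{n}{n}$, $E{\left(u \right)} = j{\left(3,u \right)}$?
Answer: $1$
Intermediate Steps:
$j{\left(H,Q \right)} = 60$ ($j{\left(H,Q \right)} = \left(-15\right) \left(-4\right) = 60$)
$E{\left(u \right)} = 60$
$l{\left(k \right)} = -3 + k + 2 k^{2}$ ($l{\left(k \right)} = -3 + \left(\left(k^{2} + k k\right) + k\right) = -3 + \left(\left(k^{2} + k^{2}\right) + k\right) = -3 + \left(2 k^{2} + k\right) = -3 + \left(k + 2 k^{2}\right) = -3 + k + 2 k^{2}$)
$K{\left(n \right)} = 1$
$\frac{1}{K{\left(l{\left(X{\left(E{\left(6 \right)},-2 \right)} \right)} \right)}} = 1^{-1} = 1$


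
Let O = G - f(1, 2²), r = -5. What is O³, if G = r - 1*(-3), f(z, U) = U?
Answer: -216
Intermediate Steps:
G = -2 (G = -5 - 1*(-3) = -5 + 3 = -2)
O = -6 (O = -2 - 1*2² = -2 - 1*4 = -2 - 4 = -6)
O³ = (-6)³ = -216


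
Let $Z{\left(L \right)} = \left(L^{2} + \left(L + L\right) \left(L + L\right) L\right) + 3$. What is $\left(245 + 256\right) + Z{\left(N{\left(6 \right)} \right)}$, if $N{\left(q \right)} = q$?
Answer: $1404$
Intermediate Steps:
$Z{\left(L \right)} = 3 + L^{2} + 4 L^{3}$ ($Z{\left(L \right)} = \left(L^{2} + 2 L 2 L L\right) + 3 = \left(L^{2} + 4 L^{2} L\right) + 3 = \left(L^{2} + 4 L^{3}\right) + 3 = 3 + L^{2} + 4 L^{3}$)
$\left(245 + 256\right) + Z{\left(N{\left(6 \right)} \right)} = \left(245 + 256\right) + \left(3 + 6^{2} + 4 \cdot 6^{3}\right) = 501 + \left(3 + 36 + 4 \cdot 216\right) = 501 + \left(3 + 36 + 864\right) = 501 + 903 = 1404$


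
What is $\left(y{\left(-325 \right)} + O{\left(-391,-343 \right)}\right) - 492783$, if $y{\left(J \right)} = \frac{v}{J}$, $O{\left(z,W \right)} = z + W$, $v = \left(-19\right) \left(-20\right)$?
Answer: $- \frac{32078681}{65} \approx -4.9352 \cdot 10^{5}$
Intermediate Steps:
$v = 380$
$O{\left(z,W \right)} = W + z$
$y{\left(J \right)} = \frac{380}{J}$
$\left(y{\left(-325 \right)} + O{\left(-391,-343 \right)}\right) - 492783 = \left(\frac{380}{-325} - 734\right) - 492783 = \left(380 \left(- \frac{1}{325}\right) - 734\right) - 492783 = \left(- \frac{76}{65} - 734\right) - 492783 = - \frac{47786}{65} - 492783 = - \frac{32078681}{65}$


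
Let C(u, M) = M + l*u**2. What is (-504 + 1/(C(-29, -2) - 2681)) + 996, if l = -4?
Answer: 2975123/6047 ≈ 492.00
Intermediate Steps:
C(u, M) = M - 4*u**2
(-504 + 1/(C(-29, -2) - 2681)) + 996 = (-504 + 1/((-2 - 4*(-29)**2) - 2681)) + 996 = (-504 + 1/((-2 - 4*841) - 2681)) + 996 = (-504 + 1/((-2 - 3364) - 2681)) + 996 = (-504 + 1/(-3366 - 2681)) + 996 = (-504 + 1/(-6047)) + 996 = (-504 - 1/6047) + 996 = -3047689/6047 + 996 = 2975123/6047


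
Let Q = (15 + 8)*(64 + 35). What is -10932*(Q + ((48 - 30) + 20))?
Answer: -25307580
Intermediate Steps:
Q = 2277 (Q = 23*99 = 2277)
-10932*(Q + ((48 - 30) + 20)) = -10932*(2277 + ((48 - 30) + 20)) = -10932*(2277 + (18 + 20)) = -10932*(2277 + 38) = -10932*2315 = -25307580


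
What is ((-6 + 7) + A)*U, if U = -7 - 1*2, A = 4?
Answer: -45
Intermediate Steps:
U = -9 (U = -7 - 2 = -9)
((-6 + 7) + A)*U = ((-6 + 7) + 4)*(-9) = (1 + 4)*(-9) = 5*(-9) = -45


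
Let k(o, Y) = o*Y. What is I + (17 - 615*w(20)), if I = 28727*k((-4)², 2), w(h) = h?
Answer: 906981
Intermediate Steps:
k(o, Y) = Y*o
I = 919264 (I = 28727*(2*(-4)²) = 28727*(2*16) = 28727*32 = 919264)
I + (17 - 615*w(20)) = 919264 + (17 - 615*20) = 919264 + (17 - 12300) = 919264 - 12283 = 906981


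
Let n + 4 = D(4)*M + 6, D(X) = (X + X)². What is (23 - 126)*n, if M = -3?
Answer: 19570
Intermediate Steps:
D(X) = 4*X² (D(X) = (2*X)² = 4*X²)
n = -190 (n = -4 + ((4*4²)*(-3) + 6) = -4 + ((4*16)*(-3) + 6) = -4 + (64*(-3) + 6) = -4 + (-192 + 6) = -4 - 186 = -190)
(23 - 126)*n = (23 - 126)*(-190) = -103*(-190) = 19570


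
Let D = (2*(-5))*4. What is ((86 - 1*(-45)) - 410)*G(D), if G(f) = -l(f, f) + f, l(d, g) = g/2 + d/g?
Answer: 5859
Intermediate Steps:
l(d, g) = g/2 + d/g (l(d, g) = g*(1/2) + d/g = g/2 + d/g)
D = -40 (D = -10*4 = -40)
G(f) = -1 + f/2 (G(f) = -(f/2 + f/f) + f = -(f/2 + 1) + f = -(1 + f/2) + f = (-1 - f/2) + f = -1 + f/2)
((86 - 1*(-45)) - 410)*G(D) = ((86 - 1*(-45)) - 410)*(-1 + (1/2)*(-40)) = ((86 + 45) - 410)*(-1 - 20) = (131 - 410)*(-21) = -279*(-21) = 5859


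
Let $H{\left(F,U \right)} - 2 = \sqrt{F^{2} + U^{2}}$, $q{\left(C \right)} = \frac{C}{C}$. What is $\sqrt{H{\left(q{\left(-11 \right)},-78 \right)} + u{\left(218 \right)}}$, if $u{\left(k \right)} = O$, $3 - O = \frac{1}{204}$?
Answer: $\frac{\sqrt{51969 + 10404 \sqrt{6085}}}{102} \approx 9.1105$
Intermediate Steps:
$q{\left(C \right)} = 1$
$O = \frac{611}{204}$ ($O = 3 - \frac{1}{204} = \frac{611}{204} \approx 2.9951$)
$H{\left(F,U \right)} = 2 + \sqrt{F^{2} + U^{2}}$
$u{\left(k \right)} = \frac{611}{204}$
$\sqrt{H{\left(q{\left(-11 \right)},-78 \right)} + u{\left(218 \right)}} = \sqrt{\left(2 + \sqrt{1^{2} + \left(-78\right)^{2}}\right) + \frac{611}{204}} = \sqrt{\left(2 + \sqrt{1 + 6084}\right) + \frac{611}{204}} = \sqrt{\left(2 + \sqrt{6085}\right) + \frac{611}{204}} = \sqrt{\frac{1019}{204} + \sqrt{6085}}$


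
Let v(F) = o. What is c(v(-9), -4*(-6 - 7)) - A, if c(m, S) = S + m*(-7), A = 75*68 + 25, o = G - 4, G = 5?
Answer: -5080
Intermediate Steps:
o = 1 (o = 5 - 4 = 1)
v(F) = 1
A = 5125 (A = 5100 + 25 = 5125)
c(m, S) = S - 7*m
c(v(-9), -4*(-6 - 7)) - A = (-4*(-6 - 7) - 7*1) - 1*5125 = (-4*(-13) - 7) - 5125 = (52 - 7) - 5125 = 45 - 5125 = -5080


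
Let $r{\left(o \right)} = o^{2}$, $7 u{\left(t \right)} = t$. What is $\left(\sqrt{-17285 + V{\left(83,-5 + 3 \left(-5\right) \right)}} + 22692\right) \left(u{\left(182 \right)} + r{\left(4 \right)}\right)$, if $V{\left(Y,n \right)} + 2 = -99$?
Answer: $953064 + 42 i \sqrt{17386} \approx 9.5306 \cdot 10^{5} + 5538.0 i$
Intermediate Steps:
$u{\left(t \right)} = \frac{t}{7}$
$V{\left(Y,n \right)} = -101$ ($V{\left(Y,n \right)} = -2 - 99 = -101$)
$\left(\sqrt{-17285 + V{\left(83,-5 + 3 \left(-5\right) \right)}} + 22692\right) \left(u{\left(182 \right)} + r{\left(4 \right)}\right) = \left(\sqrt{-17285 - 101} + 22692\right) \left(\frac{1}{7} \cdot 182 + 4^{2}\right) = \left(\sqrt{-17386} + 22692\right) \left(26 + 16\right) = \left(i \sqrt{17386} + 22692\right) 42 = \left(22692 + i \sqrt{17386}\right) 42 = 953064 + 42 i \sqrt{17386}$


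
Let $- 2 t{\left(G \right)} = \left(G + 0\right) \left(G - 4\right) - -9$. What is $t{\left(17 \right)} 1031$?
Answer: $-118565$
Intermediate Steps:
$t{\left(G \right)} = - \frac{9}{2} - \frac{G \left(-4 + G\right)}{2}$ ($t{\left(G \right)} = - \frac{\left(G + 0\right) \left(G - 4\right) - -9}{2} = - \frac{G \left(-4 + G\right) + 9}{2} = - \frac{9 + G \left(-4 + G\right)}{2} = - \frac{9}{2} - \frac{G \left(-4 + G\right)}{2}$)
$t{\left(17 \right)} 1031 = \left(- \frac{9}{2} + 2 \cdot 17 - \frac{17^{2}}{2}\right) 1031 = \left(- \frac{9}{2} + 34 - \frac{289}{2}\right) 1031 = \left(-115\right) 1031 = -118565$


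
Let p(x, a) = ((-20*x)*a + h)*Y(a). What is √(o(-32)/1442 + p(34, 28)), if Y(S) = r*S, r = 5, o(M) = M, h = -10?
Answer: 2*I*√346603989634/721 ≈ 1633.1*I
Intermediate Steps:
Y(S) = 5*S
p(x, a) = 5*a*(-10 - 20*a*x) (p(x, a) = ((-20*x)*a - 10)*(5*a) = (-20*a*x - 10)*(5*a) = (-10 - 20*a*x)*(5*a) = 5*a*(-10 - 20*a*x))
√(o(-32)/1442 + p(34, 28)) = √(-32/1442 - 50*28*(1 + 2*28*34)) = √(-32*1/1442 - 50*28*(1 + 1904)) = √(-16/721 - 50*28*1905) = √(-16/721 - 2667000) = √(-1922907016/721) = 2*I*√346603989634/721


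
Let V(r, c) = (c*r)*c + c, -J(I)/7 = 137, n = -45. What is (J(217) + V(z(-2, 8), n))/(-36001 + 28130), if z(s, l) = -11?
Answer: 23279/7871 ≈ 2.9576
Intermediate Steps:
J(I) = -959 (J(I) = -7*137 = -959)
V(r, c) = c + r*c² (V(r, c) = r*c² + c = c + r*c²)
(J(217) + V(z(-2, 8), n))/(-36001 + 28130) = (-959 - 45*(1 - 45*(-11)))/(-36001 + 28130) = (-959 - 45*(1 + 495))/(-7871) = (-959 - 45*496)*(-1/7871) = (-959 - 22320)*(-1/7871) = -23279*(-1/7871) = 23279/7871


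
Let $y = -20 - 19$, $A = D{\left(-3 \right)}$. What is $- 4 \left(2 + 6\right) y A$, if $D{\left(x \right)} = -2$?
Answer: $-2496$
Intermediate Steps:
$A = -2$
$y = -39$
$- 4 \left(2 + 6\right) y A = - 4 \left(2 + 6\right) \left(-39\right) \left(-2\right) = \left(-4\right) 8 \left(-39\right) \left(-2\right) = \left(-32\right) \left(-39\right) \left(-2\right) = 1248 \left(-2\right) = -2496$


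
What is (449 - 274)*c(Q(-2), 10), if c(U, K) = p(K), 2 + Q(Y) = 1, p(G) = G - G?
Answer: 0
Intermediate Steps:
p(G) = 0
Q(Y) = -1 (Q(Y) = -2 + 1 = -1)
c(U, K) = 0
(449 - 274)*c(Q(-2), 10) = (449 - 274)*0 = 175*0 = 0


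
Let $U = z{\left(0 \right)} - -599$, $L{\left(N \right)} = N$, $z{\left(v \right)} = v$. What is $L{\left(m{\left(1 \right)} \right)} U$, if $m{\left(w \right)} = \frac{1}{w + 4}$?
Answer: $\frac{599}{5} \approx 119.8$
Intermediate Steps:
$m{\left(w \right)} = \frac{1}{4 + w}$
$U = 599$ ($U = 0 - -599 = 0 + 599 = 599$)
$L{\left(m{\left(1 \right)} \right)} U = \frac{1}{4 + 1} \cdot 599 = \frac{1}{5} \cdot 599 = \frac{599}{5}$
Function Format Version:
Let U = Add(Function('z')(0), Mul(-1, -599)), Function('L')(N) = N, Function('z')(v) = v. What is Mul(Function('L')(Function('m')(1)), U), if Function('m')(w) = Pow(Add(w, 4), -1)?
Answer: Rational(599, 5) ≈ 119.80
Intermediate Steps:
Function('m')(w) = Pow(Add(4, w), -1)
U = 599 (U = Add(0, Mul(-1, -599)) = Add(0, 599) = 599)
Mul(Function('L')(Function('m')(1)), U) = Mul(Pow(Add(4, 1), -1), 599) = Mul(Pow(5, -1), 599) = Mul(Rational(1, 5), 599) = Rational(599, 5)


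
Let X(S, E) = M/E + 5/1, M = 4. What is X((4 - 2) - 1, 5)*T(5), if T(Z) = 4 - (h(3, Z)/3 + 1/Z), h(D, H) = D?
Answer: 406/25 ≈ 16.240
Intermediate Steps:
X(S, E) = 5 + 4/E (X(S, E) = 4/E + 5/1 = 4/E + 5*1 = 4/E + 5 = 5 + 4/E)
T(Z) = 3 - 1/Z (T(Z) = 4 - (3/3 + 1/Z) = 4 - (3*(1/3) + 1/Z) = 4 - (1 + 1/Z) = 4 + (-1 - 1/Z) = 3 - 1/Z)
X((4 - 2) - 1, 5)*T(5) = (5 + 4/5)*(3 - 1/5) = (29/5)*(14/5) = 406/25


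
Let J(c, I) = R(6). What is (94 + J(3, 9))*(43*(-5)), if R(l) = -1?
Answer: -19995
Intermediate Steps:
J(c, I) = -1
(94 + J(3, 9))*(43*(-5)) = (94 - 1)*(43*(-5)) = 93*(-215) = -19995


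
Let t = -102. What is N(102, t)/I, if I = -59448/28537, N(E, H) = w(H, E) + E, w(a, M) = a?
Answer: 0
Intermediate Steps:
N(E, H) = E + H (N(E, H) = H + E = E + H)
I = -59448/28537 (I = -59448*1/28537 = -59448/28537 ≈ -2.0832)
N(102, t)/I = (102 - 102)/(-59448/28537) = 0*(-28537/59448) = 0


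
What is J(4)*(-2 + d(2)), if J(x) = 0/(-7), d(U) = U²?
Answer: 0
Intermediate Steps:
J(x) = 0 (J(x) = 0*(-⅐) = 0)
J(4)*(-2 + d(2)) = 0*(-2 + 2²) = 0*(-2 + 4) = 0*2 = 0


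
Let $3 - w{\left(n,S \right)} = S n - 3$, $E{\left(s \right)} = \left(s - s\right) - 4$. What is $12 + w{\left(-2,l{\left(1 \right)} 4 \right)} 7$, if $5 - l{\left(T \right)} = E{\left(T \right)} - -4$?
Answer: $334$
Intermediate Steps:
$E{\left(s \right)} = -4$ ($E{\left(s \right)} = 0 - 4 = -4$)
$l{\left(T \right)} = 5$ ($l{\left(T \right)} = 5 - \left(-4 - -4\right) = 5 - \left(-4 + 4\right) = 5 - 0 = 5 + 0 = 5$)
$w{\left(n,S \right)} = 6 - S n$ ($w{\left(n,S \right)} = 3 - \left(S n - 3\right) = 3 - \left(-3 + S n\right) = 6 - S n$)
$12 + w{\left(-2,l{\left(1 \right)} 4 \right)} 7 = 12 + \left(6 - 5 \cdot 4 \left(-2\right)\right) 7 = 12 + \left(6 - 20 \left(-2\right)\right) 7 = 12 + \left(6 + 40\right) 7 = 12 + 46 \cdot 7 = 12 + 322 = 334$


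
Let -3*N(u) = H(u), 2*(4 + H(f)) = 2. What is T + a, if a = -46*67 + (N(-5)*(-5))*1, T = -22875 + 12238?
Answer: -13724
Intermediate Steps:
T = -10637
H(f) = -3 (H(f) = -4 + (½)*2 = -4 + 1 = -3)
N(u) = 1 (N(u) = -⅓*(-3) = 1)
a = -3087 (a = -46*67 + (1*(-5))*1 = -3082 - 5*1 = -3082 - 5 = -3087)
T + a = -10637 - 3087 = -13724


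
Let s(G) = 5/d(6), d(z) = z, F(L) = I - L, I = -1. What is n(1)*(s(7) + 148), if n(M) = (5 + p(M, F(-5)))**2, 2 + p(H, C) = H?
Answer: 7144/3 ≈ 2381.3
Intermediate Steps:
F(L) = -1 - L
p(H, C) = -2 + H
n(M) = (3 + M)**2 (n(M) = (5 + (-2 + M))**2 = (3 + M)**2)
s(G) = 5/6
n(1)*(s(7) + 148) = (3 + 1)**2*(5/6 + 148) = 4**2*(893/6) = 16*(893/6) = 7144/3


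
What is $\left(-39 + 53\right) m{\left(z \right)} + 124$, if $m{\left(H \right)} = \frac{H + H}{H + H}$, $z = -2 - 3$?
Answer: $138$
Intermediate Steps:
$z = -5$
$m{\left(H \right)} = 1$ ($m{\left(H \right)} = \frac{2 H}{2 H} = 2 H \frac{1}{2 H} = 1$)
$\left(-39 + 53\right) m{\left(z \right)} + 124 = \left(-39 + 53\right) 1 + 124 = 14 \cdot 1 + 124 = 14 + 124 = 138$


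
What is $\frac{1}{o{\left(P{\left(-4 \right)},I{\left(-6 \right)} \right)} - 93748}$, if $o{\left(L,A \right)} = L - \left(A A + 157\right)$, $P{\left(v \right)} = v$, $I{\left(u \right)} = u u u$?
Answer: $- \frac{1}{140565} \approx -7.1141 \cdot 10^{-6}$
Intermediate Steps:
$I{\left(u \right)} = u^{3}$ ($I{\left(u \right)} = u^{2} u = u^{3}$)
$o{\left(L,A \right)} = -157 + L - A^{2}$ ($o{\left(L,A \right)} = L - \left(A^{2} + 157\right) = L - \left(157 + A^{2}\right) = -157 + L - A^{2}$)
$\frac{1}{o{\left(P{\left(-4 \right)},I{\left(-6 \right)} \right)} - 93748} = \frac{1}{\left(-157 - 4 - \left(\left(-6\right)^{3}\right)^{2}\right) - 93748} = \frac{1}{\left(-157 - 4 - \left(-216\right)^{2}\right) - 93748} = \frac{1}{\left(-157 - 4 - 46656\right) - 93748} = \frac{1}{-46817 - 93748} = \frac{1}{-140565} = - \frac{1}{140565}$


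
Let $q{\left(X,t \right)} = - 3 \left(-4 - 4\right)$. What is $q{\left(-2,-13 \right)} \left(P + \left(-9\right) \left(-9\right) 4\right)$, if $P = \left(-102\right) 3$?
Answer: $432$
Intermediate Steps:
$q{\left(X,t \right)} = 24$ ($q{\left(X,t \right)} = \left(-3\right) \left(-8\right) = 24$)
$P = -306$
$q{\left(-2,-13 \right)} \left(P + \left(-9\right) \left(-9\right) 4\right) = 24 \left(-306 + \left(-9\right) \left(-9\right) 4\right) = 24 \left(-306 + 81 \cdot 4\right) = 24 \left(-306 + 324\right) = 24 \cdot 18 = 432$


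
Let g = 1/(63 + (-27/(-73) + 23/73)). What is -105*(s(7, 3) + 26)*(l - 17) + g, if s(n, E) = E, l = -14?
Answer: 438842428/4649 ≈ 94395.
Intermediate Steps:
g = 73/4649 (g = 1/(63 + (-27*(-1/73) + 23*(1/73))) = 1/(63 + (27/73 + 23/73)) = 1/(63 + 50/73) = 1/(4649/73) = 73/4649 ≈ 0.015702)
-105*(s(7, 3) + 26)*(l - 17) + g = -105*(3 + 26)*(-14 - 17) + 73/4649 = -3045*(-31) + 73/4649 = -105*(-899) + 73/4649 = 94395 + 73/4649 = 438842428/4649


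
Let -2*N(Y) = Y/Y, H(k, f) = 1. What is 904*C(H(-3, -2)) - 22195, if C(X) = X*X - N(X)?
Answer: -20839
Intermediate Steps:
N(Y) = -½ (N(Y) = -Y/(2*Y) = -½*1 = -½)
C(X) = ½ + X² (C(X) = X*X - 1*(-½) = X² + ½ = ½ + X²)
904*C(H(-3, -2)) - 22195 = 904*(½ + 1²) - 22195 = 904*(½ + 1) - 22195 = 904*(3/2) - 22195 = 1356 - 22195 = -20839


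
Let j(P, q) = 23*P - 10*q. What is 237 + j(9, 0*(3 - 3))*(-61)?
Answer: -12390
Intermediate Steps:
j(P, q) = -10*q + 23*P
237 + j(9, 0*(3 - 3))*(-61) = 237 + (-0*(3 - 3) + 23*9)*(-61) = 237 + (-0*0 + 207)*(-61) = 237 + (-10*0 + 207)*(-61) = 237 + (0 + 207)*(-61) = 237 + 207*(-61) = 237 - 12627 = -12390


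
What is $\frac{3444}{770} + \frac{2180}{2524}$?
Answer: $\frac{185201}{34705} \approx 5.3364$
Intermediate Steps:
$\frac{3444}{770} + \frac{2180}{2524} = 3444 \cdot \frac{1}{770} + 2180 \cdot \frac{1}{2524} = \frac{246}{55} + \frac{545}{631} = \frac{185201}{34705}$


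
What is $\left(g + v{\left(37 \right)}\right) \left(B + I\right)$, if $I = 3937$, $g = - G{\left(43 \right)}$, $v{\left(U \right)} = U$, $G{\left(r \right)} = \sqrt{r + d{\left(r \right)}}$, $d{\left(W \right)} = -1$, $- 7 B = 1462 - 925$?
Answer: $\frac{999814}{7} - \frac{27022 \sqrt{42}}{7} \approx 1.1781 \cdot 10^{5}$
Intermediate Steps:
$B = - \frac{537}{7}$ ($B = - \frac{1462 - 925}{7} = \left(- \frac{1}{7}\right) 537 = - \frac{537}{7} \approx -76.714$)
$G{\left(r \right)} = \sqrt{-1 + r}$ ($G{\left(r \right)} = \sqrt{r - 1} = \sqrt{-1 + r}$)
$g = - \sqrt{42}$ ($g = - \sqrt{-1 + 43} = - \sqrt{42} \approx -6.4807$)
$\left(g + v{\left(37 \right)}\right) \left(B + I\right) = \left(- \sqrt{42} + 37\right) \left(- \frac{537}{7} + 3937\right) = \left(37 - \sqrt{42}\right) \frac{27022}{7} = \frac{999814}{7} - \frac{27022 \sqrt{42}}{7}$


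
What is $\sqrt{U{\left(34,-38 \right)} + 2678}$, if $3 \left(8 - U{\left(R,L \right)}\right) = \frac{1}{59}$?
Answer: $\frac{\sqrt{84149517}}{177} \approx 51.827$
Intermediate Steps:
$U{\left(R,L \right)} = \frac{1415}{177}$ ($U{\left(R,L \right)} = 8 - \frac{1}{3 \cdot 59} = 8 - \frac{1}{177} = \frac{1415}{177}$)
$\sqrt{U{\left(34,-38 \right)} + 2678} = \sqrt{\frac{1415}{177} + 2678} = \sqrt{\frac{475421}{177}} = \frac{\sqrt{84149517}}{177}$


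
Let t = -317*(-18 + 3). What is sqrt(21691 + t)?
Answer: sqrt(26446) ≈ 162.62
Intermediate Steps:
t = 4755 (t = -317*(-15) = 4755)
sqrt(21691 + t) = sqrt(21691 + 4755) = sqrt(26446)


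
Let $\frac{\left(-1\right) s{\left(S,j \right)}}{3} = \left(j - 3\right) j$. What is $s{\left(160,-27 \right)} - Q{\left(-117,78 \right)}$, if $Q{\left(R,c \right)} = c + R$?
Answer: $-2391$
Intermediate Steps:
$s{\left(S,j \right)} = - 3 j \left(-3 + j\right)$ ($s{\left(S,j \right)} = - 3 \left(j - 3\right) j = - 3 \left(-3 + j\right) j = - 3 j \left(-3 + j\right)$)
$Q{\left(R,c \right)} = R + c$
$s{\left(160,-27 \right)} - Q{\left(-117,78 \right)} = 3 \left(-27\right) \left(3 - -27\right) - \left(-117 + 78\right) = 3 \left(-27\right) \left(3 + 27\right) - -39 = 3 \left(-27\right) 30 + 39 = -2430 + 39 = -2391$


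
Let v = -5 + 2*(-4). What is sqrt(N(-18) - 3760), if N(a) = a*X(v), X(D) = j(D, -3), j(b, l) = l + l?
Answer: 2*I*sqrt(913) ≈ 60.432*I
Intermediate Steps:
v = -13 (v = -5 - 8 = -13)
j(b, l) = 2*l
X(D) = -6 (X(D) = 2*(-3) = -6)
N(a) = -6*a (N(a) = a*(-6) = -6*a)
sqrt(N(-18) - 3760) = sqrt(-6*(-18) - 3760) = sqrt(108 - 3760) = sqrt(-3652) = 2*I*sqrt(913)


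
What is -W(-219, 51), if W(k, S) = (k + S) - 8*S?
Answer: 576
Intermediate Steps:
W(k, S) = k - 7*S (W(k, S) = (S + k) - 8*S = k - 7*S)
-W(-219, 51) = -(-219 - 7*51) = -(-219 - 357) = -1*(-576) = 576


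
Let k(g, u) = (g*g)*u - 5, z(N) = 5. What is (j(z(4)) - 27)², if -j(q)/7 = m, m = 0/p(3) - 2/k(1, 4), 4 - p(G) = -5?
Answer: 1681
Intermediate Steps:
p(G) = 9 (p(G) = 4 - 1*(-5) = 4 + 5 = 9)
k(g, u) = -5 + u*g² (k(g, u) = g²*u - 5 = u*g² - 5 = -5 + u*g²)
m = 2 (m = 0/9 - 2/(-5 + 4*1²) = 0*(⅑) - 2/(-5 + 4*1) = 0 - 2/(-5 + 4) = 0 - 2/(-1) = 0 - 2*(-1) = 0 + 2 = 2)
j(q) = -14 (j(q) = -7*2 = -14)
(j(z(4)) - 27)² = (-14 - 27)² = (-41)² = 1681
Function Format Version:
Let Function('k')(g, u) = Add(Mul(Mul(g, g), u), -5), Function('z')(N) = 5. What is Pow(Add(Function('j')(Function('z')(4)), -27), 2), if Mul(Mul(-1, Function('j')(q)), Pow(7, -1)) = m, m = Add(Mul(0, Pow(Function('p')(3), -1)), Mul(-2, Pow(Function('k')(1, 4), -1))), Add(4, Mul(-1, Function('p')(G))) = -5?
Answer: 1681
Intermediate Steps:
Function('p')(G) = 9 (Function('p')(G) = Add(4, Mul(-1, -5)) = Add(4, 5) = 9)
Function('k')(g, u) = Add(-5, Mul(u, Pow(g, 2))) (Function('k')(g, u) = Add(Mul(Pow(g, 2), u), -5) = Add(Mul(u, Pow(g, 2)), -5) = Add(-5, Mul(u, Pow(g, 2))))
m = 2 (m = Add(Mul(0, Pow(9, -1)), Mul(-2, Pow(Add(-5, Mul(4, Pow(1, 2))), -1))) = Add(Mul(0, Rational(1, 9)), Mul(-2, Pow(Add(-5, Mul(4, 1)), -1))) = Add(0, Mul(-2, Pow(Add(-5, 4), -1))) = Add(0, Mul(-2, Pow(-1, -1))) = Add(0, Mul(-2, -1)) = Add(0, 2) = 2)
Function('j')(q) = -14 (Function('j')(q) = Mul(-7, 2) = -14)
Pow(Add(Function('j')(Function('z')(4)), -27), 2) = Pow(Add(-14, -27), 2) = Pow(-41, 2) = 1681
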